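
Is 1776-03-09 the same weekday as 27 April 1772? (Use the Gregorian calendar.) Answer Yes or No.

No

From Apr 27, 1772 to Mar 9, 1776 is 1412 days.
1412 mod 7 = 5, so they are different weekdays.
(Apr 27, 1772 is a Monday; Mar 9, 1776 is a Saturday.)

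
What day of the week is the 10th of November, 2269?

Wednesday

Doomsday rule: the anchor day for the 2200s is Friday. For year 69: 69÷12 = 5 r 9, and 9÷4 = 2, so 5+9+2 = 16.
Friday + 16 ≡ Sunday — that's 2269's doomsday.
In November the doomsday date is Nov 7.
Nov 10 is 3 days after Nov 7; 3 mod 7 = 3, so Sunday + 3 = Wednesday.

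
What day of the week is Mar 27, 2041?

January 1, 2041 is a Tuesday.
Jan 1, 2041 → Feb 1, 2041: 31 days (January has 31).
Feb 1, 2041 → Mar 1, 2041: 28 days (February has 28).
Mar 1, 2041 → Mar 27, 2041: 26 days.
Total: 85 days.
85 mod 7 = 1, so Tuesday + 1 = Wednesday.

Wednesday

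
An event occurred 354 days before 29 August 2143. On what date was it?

−29 → Jul 31, 2143 (end of Jul, 31 days; 325 left).
−31 → Jun 30, 2143 (end of Jun, 30 days; 294 left).
−30 → May 31, 2143 (end of May, 31 days; 264 left).
−31 → Apr 30, 2143 (end of Apr, 30 days; 233 left).
−30 → Mar 31, 2143 (end of Mar, 31 days; 203 left).
−31 → Feb 28, 2143 (end of Feb, 28 days; 172 left).
−28 → Jan 31, 2143 (end of Jan, 31 days; 144 left).
−31 → Dec 31, 2142 (end of Dec, 31 days; 113 left).
−31 → Nov 30, 2142 (end of Nov, 30 days; 82 left).
−30 → Oct 31, 2142 (end of Oct, 31 days; 52 left).
−31 → Sep 30, 2142 (end of Sep, 30 days; 21 left).
−21 → Sep 9, 2142.

September 9, 2142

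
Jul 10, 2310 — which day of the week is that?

Doomsday rule: the anchor day for the 2300s is Wednesday. For year 10: 10÷12 = 0 r 10, and 10÷4 = 2, so 0+10+2 = 12.
Wednesday + 12 ≡ Monday — that's 2310's doomsday.
In July the doomsday date is Jul 11.
Jul 10 is 1 day before Jul 11; 1 mod 7 = 1, so Monday − 1 = Sunday.

Sunday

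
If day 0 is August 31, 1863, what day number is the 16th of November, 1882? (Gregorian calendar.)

7017

Aug 31, 1863 → Aug 31, 1864: 366 days (Feb 29, 1864 is in that span).
Aug 31, 1864 → Aug 31, 1865: 365 days.
Aug 31, 1865 → Aug 31, 1866: 365 days.
Aug 31, 1866 → Aug 31, 1867: 365 days.
Aug 31, 1867 → Aug 31, 1868: 366 days (Feb 29, 1868 is in that span).
Aug 31, 1868 → Aug 31, 1869: 365 days.
Aug 31, 1869 → Aug 31, 1870: 365 days.
Aug 31, 1870 → Aug 31, 1871: 365 days.
Aug 31, 1871 → Aug 31, 1872: 366 days (Feb 29, 1872 is in that span).
Aug 31, 1872 → Aug 31, 1873: 365 days.
Aug 31, 1873 → Aug 31, 1874: 365 days.
Aug 31, 1874 → Aug 31, 1875: 365 days.
Aug 31, 1875 → Aug 31, 1876: 366 days (Feb 29, 1876 is in that span).
Aug 31, 1876 → Aug 31, 1877: 365 days.
Aug 31, 1877 → Aug 31, 1878: 365 days.
Aug 31, 1878 → Aug 31, 1879: 365 days.
Aug 31, 1879 → Aug 31, 1880: 366 days (Feb 29, 1880 is in that span).
Aug 31, 1880 → Aug 31, 1881: 365 days.
Aug 31, 1881 → Aug 31, 1882: 365 days.
Aug 31, 1882 → Sep 30, 1882: 30 days (August has 31).
Sep 30, 1882 → Oct 30, 1882: 30 days (September has 30).
Oct 30, 1882 → Nov 16, 1882: 17 days.
Total: 7017 days.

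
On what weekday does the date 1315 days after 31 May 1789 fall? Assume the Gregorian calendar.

First find the weekday of May 31, 1789. Doomsday rule: the anchor day for the 1700s is Sunday. For year 89: 89÷12 = 7 r 5, and 5÷4 = 1, so 7+5+1 = 13.
Sunday + 13 ≡ Saturday — that's 1789's doomsday.
In May the doomsday date is May 9.
May 31 is 22 days after May 9; 22 mod 7 = 1, so Saturday + 1 = Sunday.
1315 mod 7 = 6, so 1315 days after a Sunday is Sunday + 6 = Saturday.

Saturday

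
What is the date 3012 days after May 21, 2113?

August 19, 2121

+365 (one year) → May 21, 2114 (2647 left).
+365 (one year) → May 21, 2115 (2282 left).
+366 (one year; includes Feb 29, 2116) → May 21, 2116 (1916 left).
+365 (one year) → May 21, 2117 (1551 left).
+365 (one year) → May 21, 2118 (1186 left).
+365 (one year) → May 21, 2119 (821 left).
+366 (one year; includes Feb 29, 2120) → May 21, 2120 (455 left).
+365 (one year) → May 21, 2121 (90 left).
May has 31 days: +11 → Jun 1, 2121 (79 left).
Jun has 30 days: +30 → Jul 1, 2121 (49 left).
Jul has 31 days: +31 → Aug 1, 2121 (18 left).
+18 → Aug 19, 2121.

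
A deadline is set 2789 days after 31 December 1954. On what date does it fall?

+365 (one year) → Dec 31, 1955 (2424 left).
+366 (one year; includes Feb 29, 1956) → Dec 31, 1956 (2058 left).
+365 (one year) → Dec 31, 1957 (1693 left).
+365 (one year) → Dec 31, 1958 (1328 left).
+365 (one year) → Dec 31, 1959 (963 left).
+366 (one year; includes Feb 29, 1960) → Dec 31, 1960 (597 left).
+365 (one year) → Dec 31, 1961 (232 left).
Dec has 31 days: +1 → Jan 1, 1962 (231 left).
Jan has 31 days: +31 → Feb 1, 1962 (200 left).
Feb has 28 days: +28 → Mar 1, 1962 (172 left).
Mar has 31 days: +31 → Apr 1, 1962 (141 left).
Apr has 30 days: +30 → May 1, 1962 (111 left).
May has 31 days: +31 → Jun 1, 1962 (80 left).
Jun has 30 days: +30 → Jul 1, 1962 (50 left).
Jul has 31 days: +31 → Aug 1, 1962 (19 left).
+19 → Aug 20, 1962.

August 20, 1962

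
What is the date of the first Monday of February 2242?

February 7, 2242

February 1, 2242 is a Tuesday.
The first Monday is therefore February 7 (6 days later).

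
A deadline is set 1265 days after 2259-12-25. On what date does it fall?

+366 (one year; includes Feb 29, 2260) → Dec 25, 2260 (899 left).
+365 (one year) → Dec 25, 2261 (534 left).
+365 (one year) → Dec 25, 2262 (169 left).
Dec has 31 days: +7 → Jan 1, 2263 (162 left).
Jan has 31 days: +31 → Feb 1, 2263 (131 left).
Feb has 28 days: +28 → Mar 1, 2263 (103 left).
Mar has 31 days: +31 → Apr 1, 2263 (72 left).
Apr has 30 days: +30 → May 1, 2263 (42 left).
May has 31 days: +31 → Jun 1, 2263 (11 left).
+11 → Jun 12, 2263.

June 12, 2263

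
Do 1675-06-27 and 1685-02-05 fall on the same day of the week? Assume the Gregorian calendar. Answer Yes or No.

From Jun 27, 1675 to Feb 5, 1685 is 3511 days.
3511 mod 7 = 4, so they are different weekdays.
(Jun 27, 1675 is a Thursday; Feb 5, 1685 is a Monday.)

No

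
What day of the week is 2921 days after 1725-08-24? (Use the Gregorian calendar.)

First find the weekday of Aug 24, 1725. Doomsday rule: the anchor day for the 1700s is Sunday. For year 25: 25÷12 = 2 r 1, and 1÷4 = 0, so 2+1+0 = 3.
Sunday + 3 ≡ Wednesday — that's 1725's doomsday.
In August the doomsday date is Aug 8.
Aug 24 is 16 days after Aug 8; 16 mod 7 = 2, so Wednesday + 2 = Friday.
2921 mod 7 = 2, so 2921 days after a Friday is Friday + 2 = Sunday.

Sunday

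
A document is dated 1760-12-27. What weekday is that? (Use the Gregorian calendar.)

Doomsday rule: the anchor day for the 1700s is Sunday. For year 60: 60÷12 = 5 r 0, and 0÷4 = 0, so 5+0+0 = 5.
Sunday + 5 ≡ Friday — that's 1760's doomsday.
In December the doomsday date is Dec 12.
Dec 27 is 15 days after Dec 12; 15 mod 7 = 1, so Friday + 1 = Saturday.

Saturday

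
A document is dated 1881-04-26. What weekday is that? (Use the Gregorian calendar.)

Doomsday rule: the anchor day for the 1800s is Friday. For year 81: 81÷12 = 6 r 9, and 9÷4 = 2, so 6+9+2 = 17.
Friday + 17 ≡ Monday — that's 1881's doomsday.
In April the doomsday date is Apr 4.
Apr 26 is 22 days after Apr 4; 22 mod 7 = 1, so Monday + 1 = Tuesday.

Tuesday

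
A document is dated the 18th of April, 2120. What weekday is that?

Thursday

Doomsday rule: the anchor day for the 2100s is Sunday. For year 20: 20÷12 = 1 r 8, and 8÷4 = 2, so 1+8+2 = 11.
Sunday + 11 ≡ Thursday — that's 2120's doomsday.
In April the doomsday date is Apr 4.
Apr 18 is 14 days after Apr 4; 14 mod 7 = 0, so Thursday + 0 = Thursday.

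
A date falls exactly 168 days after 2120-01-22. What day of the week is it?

Jan 22, 2120 is a Monday.
168 mod 7 = 0, so 168 days after a Monday is Monday + 0 = Monday.

Monday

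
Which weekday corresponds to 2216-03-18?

Monday

Doomsday rule: the anchor day for the 2200s is Friday. For year 16: 16÷12 = 1 r 4, and 4÷4 = 1, so 1+4+1 = 6.
Friday + 6 ≡ Thursday — that's 2216's doomsday.
In March the doomsday date is Mar 14.
Mar 18 is 4 days after Mar 14; 4 mod 7 = 4, so Thursday + 4 = Monday.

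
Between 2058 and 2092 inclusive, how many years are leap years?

Multiples of 4 in [2058,2092]: 9.
Of those, multiples of 100: 0 (not leap unless ÷400).
Multiples of 400: 0.
Leap years = 9 − 0 + 0 = 9.

9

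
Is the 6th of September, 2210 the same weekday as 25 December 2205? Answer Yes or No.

From Dec 25, 2205 to Sep 6, 2210 is 1716 days.
1716 mod 7 = 1, so they are different weekdays.
(Dec 25, 2205 is a Wednesday; Sep 6, 2210 is a Thursday.)

No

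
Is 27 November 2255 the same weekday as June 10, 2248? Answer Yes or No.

From Jun 10, 2248 to Nov 27, 2255 is 2726 days.
2726 mod 7 = 3, so they are different weekdays.
(Jun 10, 2248 is a Saturday; Nov 27, 2255 is a Tuesday.)

No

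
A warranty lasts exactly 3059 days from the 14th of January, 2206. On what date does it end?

+365 (one year) → Jan 14, 2207 (2694 left).
+365 (one year) → Jan 14, 2208 (2329 left).
+366 (one year; includes Feb 29, 2208) → Jan 14, 2209 (1963 left).
+365 (one year) → Jan 14, 2210 (1598 left).
+365 (one year) → Jan 14, 2211 (1233 left).
+365 (one year) → Jan 14, 2212 (868 left).
+366 (one year; includes Feb 29, 2212) → Jan 14, 2213 (502 left).
+365 (one year) → Jan 14, 2214 (137 left).
Jan has 31 days: +18 → Feb 1, 2214 (119 left).
Feb has 28 days: +28 → Mar 1, 2214 (91 left).
Mar has 31 days: +31 → Apr 1, 2214 (60 left).
Apr has 30 days: +30 → May 1, 2214 (30 left).
+30 → May 31, 2214.

May 31, 2214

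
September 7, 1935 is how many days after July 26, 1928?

Jul 26, 1928 → Jul 26, 1929: 365 days.
Jul 26, 1929 → Jul 26, 1930: 365 days.
Jul 26, 1930 → Jul 26, 1931: 365 days.
Jul 26, 1931 → Jul 26, 1932: 366 days (Feb 29, 1932 is in that span).
Jul 26, 1932 → Jul 26, 1933: 365 days.
Jul 26, 1933 → Jul 26, 1934: 365 days.
Jul 26, 1934 → Jul 26, 1935: 365 days.
Jul 26, 1935 → Aug 26, 1935: 31 days (July has 31).
Aug 26, 1935 → Sep 7, 1935: 12 days.
Total: 2599 days.

2599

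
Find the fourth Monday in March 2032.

March 22, 2032

March 1, 2032 is a Monday.
The first Monday is therefore March 1 (same day).
The fourth Monday is 1 + 3×7 = March 22.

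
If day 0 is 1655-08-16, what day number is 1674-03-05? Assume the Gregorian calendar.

6776

Aug 16, 1655 → Aug 16, 1656: 366 days (Feb 29, 1656 is in that span).
Aug 16, 1656 → Aug 16, 1657: 365 days.
Aug 16, 1657 → Aug 16, 1658: 365 days.
Aug 16, 1658 → Aug 16, 1659: 365 days.
Aug 16, 1659 → Aug 16, 1660: 366 days (Feb 29, 1660 is in that span).
Aug 16, 1660 → Aug 16, 1661: 365 days.
Aug 16, 1661 → Aug 16, 1662: 365 days.
Aug 16, 1662 → Aug 16, 1663: 365 days.
Aug 16, 1663 → Aug 16, 1664: 366 days (Feb 29, 1664 is in that span).
Aug 16, 1664 → Aug 16, 1665: 365 days.
Aug 16, 1665 → Aug 16, 1666: 365 days.
Aug 16, 1666 → Aug 16, 1667: 365 days.
Aug 16, 1667 → Aug 16, 1668: 366 days (Feb 29, 1668 is in that span).
Aug 16, 1668 → Aug 16, 1669: 365 days.
Aug 16, 1669 → Aug 16, 1670: 365 days.
Aug 16, 1670 → Aug 16, 1671: 365 days.
Aug 16, 1671 → Aug 16, 1672: 366 days (Feb 29, 1672 is in that span).
Aug 16, 1672 → Aug 16, 1673: 365 days.
Aug 16, 1673 → Sep 16, 1673: 31 days (August has 31).
Sep 16, 1673 → Oct 16, 1673: 30 days (September has 30).
Oct 16, 1673 → Nov 16, 1673: 31 days (October has 31).
Nov 16, 1673 → Dec 16, 1673: 30 days (November has 30).
Dec 16, 1673 → Jan 16, 1674: 31 days (December has 31).
Jan 16, 1674 → Feb 16, 1674: 31 days (January has 31).
Feb 16, 1674 → Mar 5, 1674: 17 days.
Total: 6776 days.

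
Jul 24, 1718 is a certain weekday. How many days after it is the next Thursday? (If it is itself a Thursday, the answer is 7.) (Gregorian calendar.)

Jul 24, 1718 is a Sunday.
From Sunday to the next Thursday is 4 days.

4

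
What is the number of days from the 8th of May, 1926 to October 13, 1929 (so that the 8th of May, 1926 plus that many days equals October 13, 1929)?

May 8, 1926 → May 8, 1927: 365 days.
May 8, 1927 → May 8, 1928: 366 days (Feb 29, 1928 is in that span).
May 8, 1928 → May 8, 1929: 365 days.
May 8, 1929 → Jun 8, 1929: 31 days (May has 31).
Jun 8, 1929 → Jul 8, 1929: 30 days (June has 30).
Jul 8, 1929 → Aug 8, 1929: 31 days (July has 31).
Aug 8, 1929 → Sep 8, 1929: 31 days (August has 31).
Sep 8, 1929 → Oct 8, 1929: 30 days (September has 30).
Oct 8, 1929 → Oct 13, 1929: 5 days.
Total: 1254 days.

1254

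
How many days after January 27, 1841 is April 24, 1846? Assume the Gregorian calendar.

Jan 27, 1841 → Jan 27, 1842: 365 days.
Jan 27, 1842 → Jan 27, 1843: 365 days.
Jan 27, 1843 → Jan 27, 1844: 365 days.
Jan 27, 1844 → Jan 27, 1845: 366 days (Feb 29, 1844 is in that span).
Jan 27, 1845 → Jan 27, 1846: 365 days.
Jan 27, 1846 → Feb 27, 1846: 31 days (January has 31).
Feb 27, 1846 → Mar 27, 1846: 28 days (February has 28).
Mar 27, 1846 → Apr 24, 1846: 28 days.
Total: 1913 days.

1913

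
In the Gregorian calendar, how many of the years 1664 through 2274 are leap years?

148

Multiples of 4 in [1664,2274]: 153.
Of those, multiples of 100: 6 (not leap unless ÷400).
Multiples of 400: 1.
Leap years = 153 − 6 + 1 = 148.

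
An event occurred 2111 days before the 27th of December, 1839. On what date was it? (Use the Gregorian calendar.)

March 17, 1834

−365 (one year) → Dec 27, 1838 (1746 left).
−365 (one year) → Dec 27, 1837 (1381 left).
−365 (one year) → Dec 27, 1836 (1016 left).
−366 (one year; includes Feb 29, 1836) → Dec 27, 1835 (650 left).
−365 (one year) → Dec 27, 1834 (285 left).
−27 → Nov 30, 1834 (end of Nov, 30 days; 258 left).
−30 → Oct 31, 1834 (end of Oct, 31 days; 228 left).
−31 → Sep 30, 1834 (end of Sep, 30 days; 197 left).
−30 → Aug 31, 1834 (end of Aug, 31 days; 167 left).
−31 → Jul 31, 1834 (end of Jul, 31 days; 136 left).
−31 → Jun 30, 1834 (end of Jun, 30 days; 105 left).
−30 → May 31, 1834 (end of May, 31 days; 75 left).
−31 → Apr 30, 1834 (end of Apr, 30 days; 44 left).
−30 → Mar 31, 1834 (end of Mar, 31 days; 14 left).
−14 → Mar 17, 1834.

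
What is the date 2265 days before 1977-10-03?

−365 (one year) → Oct 3, 1976 (1900 left).
−366 (one year; includes Feb 29, 1976) → Oct 3, 1975 (1534 left).
−365 (one year) → Oct 3, 1974 (1169 left).
−365 (one year) → Oct 3, 1973 (804 left).
−365 (one year) → Oct 3, 1972 (439 left).
−366 (one year; includes Feb 29, 1972) → Oct 3, 1971 (73 left).
−3 → Sep 30, 1971 (end of Sep, 30 days; 70 left).
−30 → Aug 31, 1971 (end of Aug, 31 days; 40 left).
−31 → Jul 31, 1971 (end of Jul, 31 days; 9 left).
−9 → Jul 22, 1971.

July 22, 1971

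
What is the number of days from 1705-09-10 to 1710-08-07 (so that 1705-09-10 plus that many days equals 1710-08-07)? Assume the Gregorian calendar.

Sep 10, 1705 → Sep 10, 1706: 365 days.
Sep 10, 1706 → Sep 10, 1707: 365 days.
Sep 10, 1707 → Sep 10, 1708: 366 days (Feb 29, 1708 is in that span).
Sep 10, 1708 → Sep 10, 1709: 365 days.
Sep 10, 1709 → Oct 10, 1709: 30 days (September has 30).
Oct 10, 1709 → Nov 10, 1709: 31 days (October has 31).
Nov 10, 1709 → Dec 10, 1709: 30 days (November has 30).
Dec 10, 1709 → Jan 10, 1710: 31 days (December has 31).
Jan 10, 1710 → Feb 10, 1710: 31 days (January has 31).
Feb 10, 1710 → Mar 10, 1710: 28 days (February has 28).
Mar 10, 1710 → Apr 10, 1710: 31 days (March has 31).
Apr 10, 1710 → May 10, 1710: 30 days (April has 30).
May 10, 1710 → Jun 10, 1710: 31 days (May has 31).
Jun 10, 1710 → Jul 10, 1710: 30 days (June has 30).
Jul 10, 1710 → Aug 7, 1710: 28 days.
Total: 1792 days.

1792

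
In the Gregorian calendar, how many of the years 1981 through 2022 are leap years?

10

Multiples of 4 in [1981,2022]: 10.
Of those, multiples of 100: 1 (not leap unless ÷400).
Multiples of 400: 1.
Leap years = 10 − 1 + 1 = 10.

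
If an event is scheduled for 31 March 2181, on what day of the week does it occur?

Saturday

January 1, 2181 is a Monday.
Jan 1, 2181 → Feb 1, 2181: 31 days (January has 31).
Feb 1, 2181 → Mar 1, 2181: 28 days (February has 28).
Mar 1, 2181 → Mar 31, 2181: 30 days.
Total: 89 days.
89 mod 7 = 5, so Monday + 5 = Saturday.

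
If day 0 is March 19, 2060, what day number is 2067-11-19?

2801

Mar 19, 2060 → Mar 19, 2061: 365 days.
Mar 19, 2061 → Mar 19, 2062: 365 days.
Mar 19, 2062 → Mar 19, 2063: 365 days.
Mar 19, 2063 → Mar 19, 2064: 366 days (Feb 29, 2064 is in that span).
Mar 19, 2064 → Mar 19, 2065: 365 days.
Mar 19, 2065 → Mar 19, 2066: 365 days.
Mar 19, 2066 → Mar 19, 2067: 365 days.
Mar 19, 2067 → Apr 19, 2067: 31 days (March has 31).
Apr 19, 2067 → May 19, 2067: 30 days (April has 30).
May 19, 2067 → Jun 19, 2067: 31 days (May has 31).
Jun 19, 2067 → Jul 19, 2067: 30 days (June has 30).
Jul 19, 2067 → Aug 19, 2067: 31 days (July has 31).
Aug 19, 2067 → Sep 19, 2067: 31 days (August has 31).
Sep 19, 2067 → Oct 19, 2067: 30 days (September has 30).
Oct 19, 2067 → Nov 19, 2067: 31 days.
Total: 2801 days.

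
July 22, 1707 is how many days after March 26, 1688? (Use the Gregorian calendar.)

7056

Mar 26, 1688 → Mar 26, 1689: 365 days.
Mar 26, 1689 → Mar 26, 1690: 365 days.
Mar 26, 1690 → Mar 26, 1691: 365 days.
Mar 26, 1691 → Mar 26, 1692: 366 days (Feb 29, 1692 is in that span).
Mar 26, 1692 → Mar 26, 1693: 365 days.
Mar 26, 1693 → Mar 26, 1694: 365 days.
Mar 26, 1694 → Mar 26, 1695: 365 days.
Mar 26, 1695 → Mar 26, 1696: 366 days (Feb 29, 1696 is in that span).
Mar 26, 1696 → Mar 26, 1697: 365 days.
Mar 26, 1697 → Mar 26, 1698: 365 days.
Mar 26, 1698 → Mar 26, 1699: 365 days.
Mar 26, 1699 → Mar 26, 1700: 365 days.
Mar 26, 1700 → Mar 26, 1701: 365 days.
Mar 26, 1701 → Mar 26, 1702: 365 days.
Mar 26, 1702 → Mar 26, 1703: 365 days.
Mar 26, 1703 → Mar 26, 1704: 366 days (Feb 29, 1704 is in that span).
Mar 26, 1704 → Mar 26, 1705: 365 days.
Mar 26, 1705 → Mar 26, 1706: 365 days.
Mar 26, 1706 → Mar 26, 1707: 365 days.
Mar 26, 1707 → Apr 26, 1707: 31 days (March has 31).
Apr 26, 1707 → May 26, 1707: 30 days (April has 30).
May 26, 1707 → Jun 26, 1707: 31 days (May has 31).
Jun 26, 1707 → Jul 22, 1707: 26 days.
Total: 7056 days.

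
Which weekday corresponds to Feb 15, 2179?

Monday

Doomsday rule: the anchor day for the 2100s is Sunday. For year 79: 79÷12 = 6 r 7, and 7÷4 = 1, so 6+7+1 = 14.
Sunday + 14 ≡ Sunday — that's 2179's doomsday.
In February the doomsday date is Feb 28 (2179 is not a leap year).
Feb 15 is 13 days before Feb 28; 13 mod 7 = 6, so Sunday − 6 = Monday.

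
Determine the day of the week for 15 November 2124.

Doomsday rule: the anchor day for the 2100s is Sunday. For year 24: 24÷12 = 2 r 0, and 0÷4 = 0, so 2+0+0 = 2.
Sunday + 2 ≡ Tuesday — that's 2124's doomsday.
In November the doomsday date is Nov 7.
Nov 15 is 8 days after Nov 7; 8 mod 7 = 1, so Tuesday + 1 = Wednesday.

Wednesday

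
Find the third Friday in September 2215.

September 1, 2215 is a Friday.
The first Friday is therefore September 1 (same day).
The third Friday is 1 + 2×7 = September 15.

September 15, 2215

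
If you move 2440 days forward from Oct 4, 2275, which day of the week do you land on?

Oct 4, 2275 is a Monday.
2440 mod 7 = 4, so 2440 days after a Monday is Monday + 4 = Friday.

Friday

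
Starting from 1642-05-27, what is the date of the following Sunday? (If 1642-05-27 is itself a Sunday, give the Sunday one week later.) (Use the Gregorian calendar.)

May 27, 1642 is a Tuesday.
From Tuesday to the next Sunday is 5 days.
May 27, 1642 + 5 = Jun 1, 1642.

June 1, 1642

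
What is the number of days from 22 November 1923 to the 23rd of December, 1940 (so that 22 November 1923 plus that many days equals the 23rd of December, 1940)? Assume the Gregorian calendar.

6241

Nov 22, 1923 → Nov 22, 1924: 366 days (Feb 29, 1924 is in that span).
Nov 22, 1924 → Nov 22, 1925: 365 days.
Nov 22, 1925 → Nov 22, 1926: 365 days.
Nov 22, 1926 → Nov 22, 1927: 365 days.
Nov 22, 1927 → Nov 22, 1928: 366 days (Feb 29, 1928 is in that span).
Nov 22, 1928 → Nov 22, 1929: 365 days.
Nov 22, 1929 → Nov 22, 1930: 365 days.
Nov 22, 1930 → Nov 22, 1931: 365 days.
Nov 22, 1931 → Nov 22, 1932: 366 days (Feb 29, 1932 is in that span).
Nov 22, 1932 → Nov 22, 1933: 365 days.
Nov 22, 1933 → Nov 22, 1934: 365 days.
Nov 22, 1934 → Nov 22, 1935: 365 days.
Nov 22, 1935 → Nov 22, 1936: 366 days (Feb 29, 1936 is in that span).
Nov 22, 1936 → Nov 22, 1937: 365 days.
Nov 22, 1937 → Nov 22, 1938: 365 days.
Nov 22, 1938 → Nov 22, 1939: 365 days.
Nov 22, 1939 → Dec 22, 1939: 30 days (November has 30).
Dec 22, 1939 → Jan 22, 1940: 31 days (December has 31).
Jan 22, 1940 → Feb 22, 1940: 31 days (January has 31).
Feb 22, 1940 → Mar 22, 1940: 29 days (February has 29).
Mar 22, 1940 → Apr 22, 1940: 31 days (March has 31).
Apr 22, 1940 → May 22, 1940: 30 days (April has 30).
May 22, 1940 → Jun 22, 1940: 31 days (May has 31).
Jun 22, 1940 → Jul 22, 1940: 30 days (June has 30).
Jul 22, 1940 → Aug 22, 1940: 31 days (July has 31).
Aug 22, 1940 → Sep 22, 1940: 31 days (August has 31).
Sep 22, 1940 → Oct 22, 1940: 30 days (September has 30).
Oct 22, 1940 → Nov 22, 1940: 31 days (October has 31).
Nov 22, 1940 → Dec 22, 1940: 30 days (November has 30).
Dec 22, 1940 → Dec 23, 1940: 1 days.
Total: 6241 days.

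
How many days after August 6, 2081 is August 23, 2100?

Aug 6, 2081 → Aug 6, 2082: 365 days.
Aug 6, 2082 → Aug 6, 2083: 365 days.
Aug 6, 2083 → Aug 6, 2084: 366 days (Feb 29, 2084 is in that span).
Aug 6, 2084 → Aug 6, 2085: 365 days.
Aug 6, 2085 → Aug 6, 2086: 365 days.
Aug 6, 2086 → Aug 6, 2087: 365 days.
Aug 6, 2087 → Aug 6, 2088: 366 days (Feb 29, 2088 is in that span).
Aug 6, 2088 → Aug 6, 2089: 365 days.
Aug 6, 2089 → Aug 6, 2090: 365 days.
Aug 6, 2090 → Aug 6, 2091: 365 days.
Aug 6, 2091 → Aug 6, 2092: 366 days (Feb 29, 2092 is in that span).
Aug 6, 2092 → Aug 6, 2093: 365 days.
Aug 6, 2093 → Aug 6, 2094: 365 days.
Aug 6, 2094 → Aug 6, 2095: 365 days.
Aug 6, 2095 → Aug 6, 2096: 366 days (Feb 29, 2096 is in that span).
Aug 6, 2096 → Aug 6, 2097: 365 days.
Aug 6, 2097 → Aug 6, 2098: 365 days.
Aug 6, 2098 → Aug 6, 2099: 365 days.
Aug 6, 2099 → Sep 6, 2099: 31 days (August has 31).
Sep 6, 2099 → Oct 6, 2099: 30 days (September has 30).
Oct 6, 2099 → Nov 6, 2099: 31 days (October has 31).
Nov 6, 2099 → Dec 6, 2099: 30 days (November has 30).
Dec 6, 2099 → Jan 6, 2100: 31 days (December has 31).
Jan 6, 2100 → Feb 6, 2100: 31 days (January has 31).
Feb 6, 2100 → Mar 6, 2100: 28 days (February has 28).
Mar 6, 2100 → Apr 6, 2100: 31 days (March has 31).
Apr 6, 2100 → May 6, 2100: 30 days (April has 30).
May 6, 2100 → Jun 6, 2100: 31 days (May has 31).
Jun 6, 2100 → Jul 6, 2100: 30 days (June has 30).
Jul 6, 2100 → Aug 6, 2100: 31 days (July has 31).
Aug 6, 2100 → Aug 23, 2100: 17 days.
Total: 6956 days.

6956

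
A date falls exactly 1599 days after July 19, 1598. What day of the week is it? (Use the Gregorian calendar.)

Wednesday

First find the weekday of Jul 19, 1598. Doomsday rule: the anchor day for the 1500s is Wednesday. For year 98: 98÷12 = 8 r 2, and 2÷4 = 0, so 8+2+0 = 10.
Wednesday + 10 ≡ Saturday — that's 1598's doomsday.
In July the doomsday date is Jul 11.
Jul 19 is 8 days after Jul 11; 8 mod 7 = 1, so Saturday + 1 = Sunday.
1599 mod 7 = 3, so 1599 days after a Sunday is Sunday + 3 = Wednesday.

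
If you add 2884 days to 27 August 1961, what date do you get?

July 20, 1969

+365 (one year) → Aug 27, 1962 (2519 left).
+365 (one year) → Aug 27, 1963 (2154 left).
+366 (one year; includes Feb 29, 1964) → Aug 27, 1964 (1788 left).
+365 (one year) → Aug 27, 1965 (1423 left).
+365 (one year) → Aug 27, 1966 (1058 left).
+365 (one year) → Aug 27, 1967 (693 left).
+366 (one year; includes Feb 29, 1968) → Aug 27, 1968 (327 left).
Aug has 31 days: +5 → Sep 1, 1968 (322 left).
Sep has 30 days: +30 → Oct 1, 1968 (292 left).
Oct has 31 days: +31 → Nov 1, 1968 (261 left).
Nov has 30 days: +30 → Dec 1, 1968 (231 left).
Dec has 31 days: +31 → Jan 1, 1969 (200 left).
Jan has 31 days: +31 → Feb 1, 1969 (169 left).
Feb has 28 days: +28 → Mar 1, 1969 (141 left).
Mar has 31 days: +31 → Apr 1, 1969 (110 left).
Apr has 30 days: +30 → May 1, 1969 (80 left).
May has 31 days: +31 → Jun 1, 1969 (49 left).
Jun has 30 days: +30 → Jul 1, 1969 (19 left).
+19 → Jul 20, 1969.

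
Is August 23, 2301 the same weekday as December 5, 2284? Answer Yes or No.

From Dec 5, 2284 to Aug 23, 2301 is 6104 days.
6104 mod 7 = 0, so they are the same weekday.
(Dec 5, 2284 is a Friday; Aug 23, 2301 is a Friday.)

Yes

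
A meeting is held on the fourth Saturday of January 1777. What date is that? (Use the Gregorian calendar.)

January 1, 1777 is a Wednesday.
The first Saturday is therefore January 4 (3 days later).
The fourth Saturday is 4 + 3×7 = January 25.

January 25, 1777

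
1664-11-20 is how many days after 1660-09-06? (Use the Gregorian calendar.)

1536

Sep 6, 1660 → Sep 6, 1661: 365 days.
Sep 6, 1661 → Sep 6, 1662: 365 days.
Sep 6, 1662 → Sep 6, 1663: 365 days.
Sep 6, 1663 → Sep 6, 1664: 366 days (Feb 29, 1664 is in that span).
Sep 6, 1664 → Oct 6, 1664: 30 days (September has 30).
Oct 6, 1664 → Nov 6, 1664: 31 days (October has 31).
Nov 6, 1664 → Nov 20, 1664: 14 days.
Total: 1536 days.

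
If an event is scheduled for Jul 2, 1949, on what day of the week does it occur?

Doomsday rule: the anchor day for the 1900s is Wednesday. For year 49: 49÷12 = 4 r 1, and 1÷4 = 0, so 4+1+0 = 5.
Wednesday + 5 ≡ Monday — that's 1949's doomsday.
In July the doomsday date is Jul 11.
Jul 2 is 9 days before Jul 11; 9 mod 7 = 2, so Monday − 2 = Saturday.

Saturday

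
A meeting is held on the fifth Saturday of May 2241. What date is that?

May 29, 2241

May 1, 2241 is a Saturday.
The first Saturday is therefore May 1 (same day).
The fifth Saturday is 1 + 4×7 = May 29.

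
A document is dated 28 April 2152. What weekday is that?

Doomsday rule: the anchor day for the 2100s is Sunday. For year 52: 52÷12 = 4 r 4, and 4÷4 = 1, so 4+4+1 = 9.
Sunday + 9 ≡ Tuesday — that's 2152's doomsday.
In April the doomsday date is Apr 4.
Apr 28 is 24 days after Apr 4; 24 mod 7 = 3, so Tuesday + 3 = Friday.

Friday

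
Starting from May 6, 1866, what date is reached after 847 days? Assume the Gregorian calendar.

+365 (one year) → May 6, 1867 (482 left).
+366 (one year; includes Feb 29, 1868) → May 6, 1868 (116 left).
May has 31 days: +26 → Jun 1, 1868 (90 left).
Jun has 30 days: +30 → Jul 1, 1868 (60 left).
Jul has 31 days: +31 → Aug 1, 1868 (29 left).
+29 → Aug 30, 1868.

August 30, 1868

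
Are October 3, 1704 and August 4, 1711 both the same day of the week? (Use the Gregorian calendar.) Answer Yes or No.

From Oct 3, 1704 to Aug 4, 1711 is 2496 days.
2496 mod 7 = 4, so they are different weekdays.
(Oct 3, 1704 is a Friday; Aug 4, 1711 is a Tuesday.)

No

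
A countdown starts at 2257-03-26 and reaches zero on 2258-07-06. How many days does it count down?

467

Mar 26, 2257 → Mar 26, 2258: 365 days.
Mar 26, 2258 → Apr 26, 2258: 31 days (March has 31).
Apr 26, 2258 → May 26, 2258: 30 days (April has 30).
May 26, 2258 → Jun 26, 2258: 31 days (May has 31).
Jun 26, 2258 → Jul 6, 2258: 10 days.
Total: 467 days.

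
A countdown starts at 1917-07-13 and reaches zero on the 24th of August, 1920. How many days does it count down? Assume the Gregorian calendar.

1138

Jul 13, 1917 → Jul 13, 1918: 365 days.
Jul 13, 1918 → Jul 13, 1919: 365 days.
Jul 13, 1919 → Jul 13, 1920: 366 days (Feb 29, 1920 is in that span).
Jul 13, 1920 → Aug 13, 1920: 31 days (July has 31).
Aug 13, 1920 → Aug 24, 1920: 11 days.
Total: 1138 days.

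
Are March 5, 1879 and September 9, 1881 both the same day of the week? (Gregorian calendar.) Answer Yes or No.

No

From Mar 5, 1879 to Sep 9, 1881 is 919 days.
919 mod 7 = 2, so they are different weekdays.
(Mar 5, 1879 is a Wednesday; Sep 9, 1881 is a Friday.)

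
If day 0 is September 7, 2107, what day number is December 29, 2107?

Sep 7, 2107 → Oct 7, 2107: 30 days (September has 30).
Oct 7, 2107 → Nov 7, 2107: 31 days (October has 31).
Nov 7, 2107 → Dec 7, 2107: 30 days (November has 30).
Dec 7, 2107 → Dec 29, 2107: 22 days.
Total: 113 days.

113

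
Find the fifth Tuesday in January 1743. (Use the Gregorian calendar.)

January 1, 1743 is a Tuesday.
The first Tuesday is therefore January 1 (same day).
The fifth Tuesday is 1 + 4×7 = January 29.

January 29, 1743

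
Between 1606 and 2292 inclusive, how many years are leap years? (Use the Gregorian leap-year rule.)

Multiples of 4 in [1606,2292]: 172.
Of those, multiples of 100: 6 (not leap unless ÷400).
Multiples of 400: 1.
Leap years = 172 − 6 + 1 = 167.

167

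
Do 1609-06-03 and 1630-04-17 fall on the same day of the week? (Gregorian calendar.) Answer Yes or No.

Yes

From Jun 3, 1609 to Apr 17, 1630 is 7623 days.
7623 mod 7 = 0, so they are the same weekday.
(Jun 3, 1609 is a Wednesday; Apr 17, 1630 is a Wednesday.)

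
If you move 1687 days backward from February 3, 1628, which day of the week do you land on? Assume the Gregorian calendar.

Feb 3, 1628 is a Thursday.
1687 mod 7 = 0, so 1687 days before a Thursday is Thursday − 0 = Thursday.

Thursday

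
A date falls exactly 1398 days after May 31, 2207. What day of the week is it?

Friday

First find the weekday of May 31, 2207. Doomsday rule: the anchor day for the 2200s is Friday. For year 07: 7÷12 = 0 r 7, and 7÷4 = 1, so 0+7+1 = 8.
Friday + 8 ≡ Saturday — that's 2207's doomsday.
In May the doomsday date is May 9.
May 31 is 22 days after May 9; 22 mod 7 = 1, so Saturday + 1 = Sunday.
1398 mod 7 = 5, so 1398 days after a Sunday is Sunday + 5 = Friday.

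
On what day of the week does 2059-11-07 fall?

Doomsday rule: the anchor day for the 2000s is Tuesday. For year 59: 59÷12 = 4 r 11, and 11÷4 = 2, so 4+11+2 = 17.
Tuesday + 17 ≡ Friday — that's 2059's doomsday.
In November the doomsday date is Nov 7.
Nov 7 is the doomsday itself: Friday.

Friday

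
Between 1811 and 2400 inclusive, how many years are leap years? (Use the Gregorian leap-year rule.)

144

Multiples of 4 in [1811,2400]: 148.
Of those, multiples of 100: 6 (not leap unless ÷400).
Multiples of 400: 2.
Leap years = 148 − 6 + 2 = 144.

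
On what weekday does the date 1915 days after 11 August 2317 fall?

Wednesday

Aug 11, 2317 is a Saturday.
1915 mod 7 = 4, so 1915 days after a Saturday is Saturday + 4 = Wednesday.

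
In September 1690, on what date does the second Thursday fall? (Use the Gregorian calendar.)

September 1, 1690 is a Friday.
The first Thursday is therefore September 7 (6 days later).
The second Thursday is 7 + 1×7 = September 14.

September 14, 1690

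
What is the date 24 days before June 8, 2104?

May 15, 2104

−8 → May 31, 2104 (end of May, 31 days; 16 left).
−16 → May 15, 2104.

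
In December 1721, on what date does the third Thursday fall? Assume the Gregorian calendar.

December 1, 1721 is a Monday.
The first Thursday is therefore December 4 (3 days later).
The third Thursday is 4 + 2×7 = December 18.

December 18, 1721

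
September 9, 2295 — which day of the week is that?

Doomsday rule: the anchor day for the 2200s is Friday. For year 95: 95÷12 = 7 r 11, and 11÷4 = 2, so 7+11+2 = 20.
Friday + 20 ≡ Thursday — that's 2295's doomsday.
In September the doomsday date is Sep 5.
Sep 9 is 4 days after Sep 5; 4 mod 7 = 4, so Thursday + 4 = Monday.

Monday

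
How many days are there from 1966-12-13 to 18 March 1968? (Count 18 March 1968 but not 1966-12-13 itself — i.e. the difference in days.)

461

Dec 13, 1966 → Dec 13, 1967: 365 days.
Dec 13, 1967 → Jan 13, 1968: 31 days (December has 31).
Jan 13, 1968 → Feb 13, 1968: 31 days (January has 31).
Feb 13, 1968 → Mar 13, 1968: 29 days (February has 29).
Mar 13, 1968 → Mar 18, 1968: 5 days.
Total: 461 days.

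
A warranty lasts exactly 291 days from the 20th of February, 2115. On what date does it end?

December 8, 2115

Feb has 28 days: +9 → Mar 1, 2115 (282 left).
Mar has 31 days: +31 → Apr 1, 2115 (251 left).
Apr has 30 days: +30 → May 1, 2115 (221 left).
May has 31 days: +31 → Jun 1, 2115 (190 left).
Jun has 30 days: +30 → Jul 1, 2115 (160 left).
Jul has 31 days: +31 → Aug 1, 2115 (129 left).
Aug has 31 days: +31 → Sep 1, 2115 (98 left).
Sep has 30 days: +30 → Oct 1, 2115 (68 left).
Oct has 31 days: +31 → Nov 1, 2115 (37 left).
Nov has 30 days: +30 → Dec 1, 2115 (7 left).
+7 → Dec 8, 2115.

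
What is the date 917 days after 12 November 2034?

May 17, 2037

+365 (one year) → Nov 12, 2035 (552 left).
+366 (one year; includes Feb 29, 2036) → Nov 12, 2036 (186 left).
Nov has 30 days: +19 → Dec 1, 2036 (167 left).
Dec has 31 days: +31 → Jan 1, 2037 (136 left).
Jan has 31 days: +31 → Feb 1, 2037 (105 left).
Feb has 28 days: +28 → Mar 1, 2037 (77 left).
Mar has 31 days: +31 → Apr 1, 2037 (46 left).
Apr has 30 days: +30 → May 1, 2037 (16 left).
+16 → May 17, 2037.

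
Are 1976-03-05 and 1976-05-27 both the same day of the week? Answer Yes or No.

From Mar 5, 1976 to May 27, 1976 is 83 days.
83 mod 7 = 6, so they are different weekdays.
(Mar 5, 1976 is a Friday; May 27, 1976 is a Thursday.)

No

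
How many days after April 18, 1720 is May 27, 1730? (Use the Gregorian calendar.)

Apr 18, 1720 → Apr 18, 1721: 365 days.
Apr 18, 1721 → Apr 18, 1722: 365 days.
Apr 18, 1722 → Apr 18, 1723: 365 days.
Apr 18, 1723 → Apr 18, 1724: 366 days (Feb 29, 1724 is in that span).
Apr 18, 1724 → Apr 18, 1725: 365 days.
Apr 18, 1725 → Apr 18, 1726: 365 days.
Apr 18, 1726 → Apr 18, 1727: 365 days.
Apr 18, 1727 → Apr 18, 1728: 366 days (Feb 29, 1728 is in that span).
Apr 18, 1728 → Apr 18, 1729: 365 days.
Apr 18, 1729 → Apr 18, 1730: 365 days.
Apr 18, 1730 → May 18, 1730: 30 days (April has 30).
May 18, 1730 → May 27, 1730: 9 days.
Total: 3691 days.

3691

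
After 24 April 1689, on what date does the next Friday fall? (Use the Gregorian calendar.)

April 29, 1689

Apr 24, 1689 is a Sunday.
From Sunday to the next Friday is 5 days.
Apr 24, 1689 + 5 = Apr 29, 1689.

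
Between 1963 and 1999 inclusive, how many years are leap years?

9

Multiples of 4 in [1963,1999]: 9.
Of those, multiples of 100: 0 (not leap unless ÷400).
Multiples of 400: 0.
Leap years = 9 − 0 + 0 = 9.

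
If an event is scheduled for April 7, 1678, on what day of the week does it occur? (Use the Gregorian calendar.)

Thursday

Doomsday rule: the anchor day for the 1600s is Tuesday. For year 78: 78÷12 = 6 r 6, and 6÷4 = 1, so 6+6+1 = 13.
Tuesday + 13 ≡ Monday — that's 1678's doomsday.
In April the doomsday date is Apr 4.
Apr 7 is 3 days after Apr 4; 3 mod 7 = 3, so Monday + 3 = Thursday.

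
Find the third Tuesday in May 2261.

May 1, 2261 is a Wednesday.
The first Tuesday is therefore May 7 (6 days later).
The third Tuesday is 7 + 2×7 = May 21.

May 21, 2261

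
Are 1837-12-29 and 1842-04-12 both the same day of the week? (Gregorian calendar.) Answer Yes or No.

No

From Dec 29, 1837 to Apr 12, 1842 is 1565 days.
1565 mod 7 = 4, so they are different weekdays.
(Dec 29, 1837 is a Friday; Apr 12, 1842 is a Tuesday.)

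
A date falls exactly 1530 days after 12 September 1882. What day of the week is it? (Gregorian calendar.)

Saturday

First find the weekday of Sep 12, 1882. Doomsday rule: the anchor day for the 1800s is Friday. For year 82: 82÷12 = 6 r 10, and 10÷4 = 2, so 6+10+2 = 18.
Friday + 18 ≡ Tuesday — that's 1882's doomsday.
In September the doomsday date is Sep 5.
Sep 12 is 7 days after Sep 5; 7 mod 7 = 0, so Tuesday + 0 = Tuesday.
1530 mod 7 = 4, so 1530 days after a Tuesday is Tuesday + 4 = Saturday.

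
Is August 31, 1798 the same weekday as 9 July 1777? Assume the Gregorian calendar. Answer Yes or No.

No

From Jul 9, 1777 to Aug 31, 1798 is 7723 days.
7723 mod 7 = 2, so they are different weekdays.
(Jul 9, 1777 is a Wednesday; Aug 31, 1798 is a Friday.)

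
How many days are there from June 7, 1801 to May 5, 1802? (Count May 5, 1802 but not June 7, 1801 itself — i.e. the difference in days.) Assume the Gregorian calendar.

332

Jun 7, 1801 → Jul 7, 1801: 30 days (June has 30).
Jul 7, 1801 → Aug 7, 1801: 31 days (July has 31).
Aug 7, 1801 → Sep 7, 1801: 31 days (August has 31).
Sep 7, 1801 → Oct 7, 1801: 30 days (September has 30).
Oct 7, 1801 → Nov 7, 1801: 31 days (October has 31).
Nov 7, 1801 → Dec 7, 1801: 30 days (November has 30).
Dec 7, 1801 → Jan 7, 1802: 31 days (December has 31).
Jan 7, 1802 → Feb 7, 1802: 31 days (January has 31).
Feb 7, 1802 → Mar 7, 1802: 28 days (February has 28).
Mar 7, 1802 → Apr 7, 1802: 31 days (March has 31).
Apr 7, 1802 → May 5, 1802: 28 days.
Total: 332 days.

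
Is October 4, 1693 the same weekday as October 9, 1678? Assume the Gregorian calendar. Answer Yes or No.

From Oct 9, 1678 to Oct 4, 1693 is 5474 days.
5474 mod 7 = 0, so they are the same weekday.
(Oct 9, 1678 is a Sunday; Oct 4, 1693 is a Sunday.)

Yes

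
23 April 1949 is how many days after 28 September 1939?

3495

Sep 28, 1939 → Sep 28, 1940: 366 days (Feb 29, 1940 is in that span).
Sep 28, 1940 → Sep 28, 1941: 365 days.
Sep 28, 1941 → Sep 28, 1942: 365 days.
Sep 28, 1942 → Sep 28, 1943: 365 days.
Sep 28, 1943 → Sep 28, 1944: 366 days (Feb 29, 1944 is in that span).
Sep 28, 1944 → Sep 28, 1945: 365 days.
Sep 28, 1945 → Sep 28, 1946: 365 days.
Sep 28, 1946 → Sep 28, 1947: 365 days.
Sep 28, 1947 → Sep 28, 1948: 366 days (Feb 29, 1948 is in that span).
Sep 28, 1948 → Oct 28, 1948: 30 days (September has 30).
Oct 28, 1948 → Nov 28, 1948: 31 days (October has 31).
Nov 28, 1948 → Dec 28, 1948: 30 days (November has 30).
Dec 28, 1948 → Jan 28, 1949: 31 days (December has 31).
Jan 28, 1949 → Feb 28, 1949: 31 days (January has 31).
Feb 28, 1949 → Mar 28, 1949: 28 days (February has 28).
Mar 28, 1949 → Apr 23, 1949: 26 days.
Total: 3495 days.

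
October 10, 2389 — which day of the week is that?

Doomsday rule: the anchor day for the 2300s is Wednesday. For year 89: 89÷12 = 7 r 5, and 5÷4 = 1, so 7+5+1 = 13.
Wednesday + 13 ≡ Tuesday — that's 2389's doomsday.
In October the doomsday date is Oct 10.
Oct 10 is the doomsday itself: Tuesday.

Tuesday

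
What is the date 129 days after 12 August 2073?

December 19, 2073

Aug has 31 days: +20 → Sep 1, 2073 (109 left).
Sep has 30 days: +30 → Oct 1, 2073 (79 left).
Oct has 31 days: +31 → Nov 1, 2073 (48 left).
Nov has 30 days: +30 → Dec 1, 2073 (18 left).
+18 → Dec 19, 2073.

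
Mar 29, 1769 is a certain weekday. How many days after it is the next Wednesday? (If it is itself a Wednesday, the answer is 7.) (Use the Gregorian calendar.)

Mar 29, 1769 is a Wednesday.
From Wednesday to the next Wednesday is 7 days.

7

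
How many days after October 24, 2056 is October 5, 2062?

Oct 24, 2056 → Oct 24, 2057: 365 days.
Oct 24, 2057 → Oct 24, 2058: 365 days.
Oct 24, 2058 → Oct 24, 2059: 365 days.
Oct 24, 2059 → Oct 24, 2060: 366 days (Feb 29, 2060 is in that span).
Oct 24, 2060 → Oct 24, 2061: 365 days.
Oct 24, 2061 → Nov 24, 2061: 31 days (October has 31).
Nov 24, 2061 → Dec 24, 2061: 30 days (November has 30).
Dec 24, 2061 → Jan 24, 2062: 31 days (December has 31).
Jan 24, 2062 → Feb 24, 2062: 31 days (January has 31).
Feb 24, 2062 → Mar 24, 2062: 28 days (February has 28).
Mar 24, 2062 → Apr 24, 2062: 31 days (March has 31).
Apr 24, 2062 → May 24, 2062: 30 days (April has 30).
May 24, 2062 → Jun 24, 2062: 31 days (May has 31).
Jun 24, 2062 → Jul 24, 2062: 30 days (June has 30).
Jul 24, 2062 → Aug 24, 2062: 31 days (July has 31).
Aug 24, 2062 → Sep 24, 2062: 31 days (August has 31).
Sep 24, 2062 → Oct 5, 2062: 11 days.
Total: 2172 days.

2172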